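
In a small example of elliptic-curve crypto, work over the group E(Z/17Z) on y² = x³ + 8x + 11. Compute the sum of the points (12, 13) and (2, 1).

(12, 13) + (2, 1). λ = (1 - 13)/(2 - 12) ≡ 5/7 mod 17. 7⁻¹ ≡ 5 (mod 17), so λ ≡ 8.
  x = λ² - 12 - 2 = 64 - 14 ≡ 16; y = λ·(12 - 16) - 13 ≡ 6. → (16, 6)

(16, 6)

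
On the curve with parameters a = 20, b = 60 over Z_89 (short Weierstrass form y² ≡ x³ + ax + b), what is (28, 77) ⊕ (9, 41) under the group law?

(62, 60)

(28, 77) + (9, 41). λ = (41 - 77)/(9 - 28) ≡ 53/70 mod 89. 70⁻¹ ≡ 14 (mod 89) since 70·14 = 980 ≡ 1, so λ ≡ 30.
  x = λ² - 28 - 9 = 900 - 37 ≡ 62; y = λ·(28 - 62) - 77 ≡ 60. → (62, 60)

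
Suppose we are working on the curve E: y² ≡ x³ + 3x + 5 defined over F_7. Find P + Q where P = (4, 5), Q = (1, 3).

(4, 2)

(4, 5) + (1, 3). λ = (3 - 5)/(1 - 4) ≡ 5/4 mod 7. 4⁻¹ ≡ 2 (mod 7), so λ ≡ 3.
  x = λ² - 4 - 1 = 9 - 5 ≡ 4; y = λ·(4 - 4) - 5 ≡ 2. → (4, 2)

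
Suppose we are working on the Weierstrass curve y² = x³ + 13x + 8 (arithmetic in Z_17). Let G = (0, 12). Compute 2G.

tangent at (0, 12): λ = (3·0² + 13)/(2·12) ≡ 13/7. 7⁻¹ ≡ 5 (mod 17), so λ ≡ 13·5 ≡ 14.
  x = λ² - 0 - 0 = 196 - 0 ≡ 9; y = λ·(0 - 9) - 12 ≡ 15. → (9, 15)

(9, 15)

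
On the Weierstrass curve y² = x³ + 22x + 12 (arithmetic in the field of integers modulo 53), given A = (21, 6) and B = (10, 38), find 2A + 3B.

First 2A:
Repeated addition: build up to 2A.
2A: tangent at (21, 6): λ = (3·21² + 22)/(2·6) ≡ 20/12. 12⁻¹ ≡ 31 (mod 53), so λ ≡ 20·31 ≡ 37.
  x = λ² - 21 - 21 = 1369 - 42 ≡ 2; y = λ·(21 - 2) - 6 ≡ 8. → (2, 8)
2A = (2, 8).
Next 3B:
Repeated addition: build up to 3B.
2B: tangent at (10, 38): λ = (3·10² + 22)/(2·38) ≡ 4/23. 23⁻¹ ≡ 30 (mod 53) since 23·30 = 690 ≡ 1, so λ ≡ 4·30 ≡ 14.
  x = λ² - 10 - 10 = 196 - 20 ≡ 17; y = λ·(10 - 17) - 38 ≡ 23. → (17, 23)
3B: (17, 23) + (10, 38). λ = (38 - 23)/(10 - 17) ≡ 15/46 mod 53. 46⁻¹ ≡ 15 (mod 53), so λ ≡ 13.
  x = λ² - 17 - 10 = 169 - 27 ≡ 36; y = λ·(17 - 36) - 23 ≡ 48. → (36, 48)
3B = (36, 48).
Finally 2A + 3B:
(2, 8) + (36, 48). λ = (48 - 8)/(36 - 2) ≡ 40/34 mod 53. 34⁻¹ ≡ 39 (mod 53) since 34·39 = 1326 ≡ 1, so λ ≡ 23.
  x = λ² - 2 - 36 = 529 - 38 ≡ 14; y = λ·(2 - 14) - 8 ≡ 34. → (14, 34)

(14, 34)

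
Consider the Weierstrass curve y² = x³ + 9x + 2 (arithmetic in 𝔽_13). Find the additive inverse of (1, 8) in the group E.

(1, 5)

-(1, 8) = (1, -8 mod 13) = (1, 5).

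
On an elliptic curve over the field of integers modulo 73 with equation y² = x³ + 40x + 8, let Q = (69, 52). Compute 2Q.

tangent at (69, 52): λ = (3·69² + 40)/(2·52) ≡ 15/31. 31⁻¹ ≡ 33 (mod 73) since 31·33 = 1023 ≡ 1, so λ ≡ 15·33 ≡ 57.
  x = λ² - 69 - 69 = 3249 - 138 ≡ 45; y = λ·(69 - 45) - 52 ≡ 2. → (45, 2)

(45, 2)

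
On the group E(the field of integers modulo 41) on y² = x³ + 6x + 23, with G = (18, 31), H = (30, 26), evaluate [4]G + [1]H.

(22, 26)

First 4G:
Repeated addition: build up to 4G.
2G: tangent at (18, 31): λ = (3·18² + 6)/(2·31) ≡ 35/21. 21⁻¹ ≡ 2 (mod 41) since 21·2 = 42 ≡ 1, so λ ≡ 35·2 ≡ 29.
  x = λ² - 18 - 18 = 841 - 36 ≡ 26; y = λ·(18 - 26) - 31 ≡ 24. → (26, 24)
3G: (26, 24) + (18, 31). λ = (31 - 24)/(18 - 26) ≡ 7/33 mod 41. 33⁻¹ ≡ 5 (mod 41), so λ ≡ 35.
  x = λ² - 26 - 18 = 1225 - 44 ≡ 33; y = λ·(26 - 33) - 24 ≡ 18. → (33, 18)
4G: (33, 18) + (18, 31). λ = (31 - 18)/(18 - 33) ≡ 13/26 mod 41. 26⁻¹ ≡ 30 (mod 41) since 26·30 = 780 ≡ 1, so λ ≡ 21.
  x = λ² - 33 - 18 = 441 - 51 ≡ 21; y = λ·(33 - 21) - 18 ≡ 29. → (21, 29)
4G = (21, 29).
Finally 4G + H:
(21, 29) + (30, 26). λ = (26 - 29)/(30 - 21) ≡ 38/9 mod 41. 9⁻¹ ≡ 32 (mod 41), so λ ≡ 27.
  x = λ² - 21 - 30 = 729 - 51 ≡ 22; y = λ·(21 - 22) - 29 ≡ 26. → (22, 26)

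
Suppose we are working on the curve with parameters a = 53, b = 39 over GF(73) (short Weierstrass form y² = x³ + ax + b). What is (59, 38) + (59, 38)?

tangent at (59, 38): λ = (3·59² + 53)/(2·38) ≡ 57/3. 3⁻¹ ≡ 49 (mod 73), so λ ≡ 57·49 ≡ 19.
  x = λ² - 59 - 59 = 361 - 118 ≡ 24; y = λ·(59 - 24) - 38 ≡ 43. → (24, 43)

(24, 43)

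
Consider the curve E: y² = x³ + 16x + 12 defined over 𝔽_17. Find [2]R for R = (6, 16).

tangent at (6, 16): λ = (3·6² + 16)/(2·16) ≡ 5/15. 15⁻¹ ≡ 8 (mod 17), so λ ≡ 5·8 ≡ 6.
  x = λ² - 6 - 6 = 36 - 12 ≡ 7; y = λ·(6 - 7) - 16 ≡ 12. → (7, 12)

(7, 12)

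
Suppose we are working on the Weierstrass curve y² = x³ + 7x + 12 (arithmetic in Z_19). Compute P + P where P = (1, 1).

(4, 3)

tangent at (1, 1): λ = (3·1² + 7)/(2·1) ≡ 10/2. 2⁻¹ ≡ 10 (mod 19) since 2·10 = 20 ≡ 1, so λ ≡ 10·10 ≡ 5.
  x = λ² - 1 - 1 = 25 - 2 ≡ 4; y = λ·(1 - 4) - 1 ≡ 3. → (4, 3)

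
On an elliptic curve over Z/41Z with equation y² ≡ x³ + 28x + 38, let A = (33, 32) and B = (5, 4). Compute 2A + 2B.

(34, 14)

First 2A:
Repeated addition: build up to 2A.
2A: tangent at (33, 32): λ = (3·33² + 28)/(2·32) ≡ 15/23. 23⁻¹ ≡ 25 (mod 41), so λ ≡ 15·25 ≡ 6.
  x = λ² - 33 - 33 = 36 - 66 ≡ 11; y = λ·(33 - 11) - 32 ≡ 18. → (11, 18)
2A = (11, 18).
Next 2B:
Repeated addition: build up to 2B.
2B: tangent at (5, 4): λ = (3·5² + 28)/(2·4) ≡ 21/8. 8⁻¹ ≡ 36 (mod 41), so λ ≡ 21·36 ≡ 18.
  x = λ² - 5 - 5 = 324 - 10 ≡ 27; y = λ·(5 - 27) - 4 ≡ 10. → (27, 10)
2B = (27, 10).
Finally 2A + 2B:
(11, 18) + (27, 10). λ = (10 - 18)/(27 - 11) ≡ 33/16 mod 41. 16⁻¹ ≡ 18 (mod 41), so λ ≡ 20.
  x = λ² - 11 - 27 = 400 - 38 ≡ 34; y = λ·(11 - 34) - 18 ≡ 14. → (34, 14)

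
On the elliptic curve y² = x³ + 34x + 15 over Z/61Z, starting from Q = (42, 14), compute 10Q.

(32, 57)

Double-and-add on 10 = (1010)₂. Start with Q = (42, 14) for the leading 1-bit.
double: tangent at (42, 14): λ = (3·42² + 34)/(2·14) ≡ 19/28. 28⁻¹ ≡ 24 (mod 61) since 28·24 = 672 ≡ 1, so λ ≡ 19·24 ≡ 29.
  x = λ² - 42 - 42 = 841 - 84 ≡ 25; y = λ·(42 - 25) - 14 ≡ 52. → (25, 52)
double: tangent at (25, 52): λ = (3·25² + 34)/(2·52) ≡ 18/43. 43⁻¹ ≡ 44 (mod 61), so λ ≡ 18·44 ≡ 60.
  x = λ² - 25 - 25 = 3600 - 50 ≡ 12; y = λ·(25 - 12) - 52 ≡ 57. → (12, 57)
add Q: (12, 57) + (42, 14). λ = (14 - 57)/(42 - 12) ≡ 18/30 mod 61. 30⁻¹ ≡ 59 (mod 61), so λ ≡ 25.
  x = λ² - 12 - 42 = 625 - 54 ≡ 22; y = λ·(12 - 22) - 57 ≡ 59. → (22, 59)
double: tangent at (22, 59): λ = (3·22² + 34)/(2·59) ≡ 22/57. 57⁻¹ ≡ 15 (mod 61), so λ ≡ 22·15 ≡ 25.
  x = λ² - 22 - 22 = 625 - 44 ≡ 32; y = λ·(22 - 32) - 59 ≡ 57. → (32, 57)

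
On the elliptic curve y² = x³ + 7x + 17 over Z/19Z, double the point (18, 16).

(9, 7)

tangent at (18, 16): λ = (3·18² + 7)/(2·16) ≡ 10/13. 13⁻¹ ≡ 3 (mod 19), so λ ≡ 10·3 ≡ 11.
  x = λ² - 18 - 18 = 121 - 36 ≡ 9; y = λ·(18 - 9) - 16 ≡ 7. → (9, 7)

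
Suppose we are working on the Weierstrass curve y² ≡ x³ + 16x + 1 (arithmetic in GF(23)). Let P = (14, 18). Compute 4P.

(2, 15)

Repeated addition: build up to 4P.
2P: tangent at (14, 18): λ = (3·14² + 16)/(2·18) ≡ 6/13. 13⁻¹ ≡ 16 (mod 23), so λ ≡ 6·16 ≡ 4.
  x = λ² - 14 - 14 = 16 - 28 ≡ 11; y = λ·(14 - 11) - 18 ≡ 17. → (11, 17)
3P: (11, 17) + (14, 18). λ = (18 - 17)/(14 - 11) ≡ 1/3 mod 23. 3⁻¹ ≡ 8 (mod 23), so λ ≡ 8.
  x = λ² - 11 - 14 = 64 - 25 ≡ 16; y = λ·(11 - 16) - 17 ≡ 12. → (16, 12)
4P: (16, 12) + (14, 18). λ = (18 - 12)/(14 - 16) ≡ 6/21 mod 23. 21⁻¹ ≡ 11 (mod 23), so λ ≡ 20.
  x = λ² - 16 - 14 = 400 - 30 ≡ 2; y = λ·(16 - 2) - 12 ≡ 15. → (2, 15)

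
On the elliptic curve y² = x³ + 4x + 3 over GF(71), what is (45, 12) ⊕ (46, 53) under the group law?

(28, 46)

(45, 12) + (46, 53). λ = (53 - 12)/(46 - 45) ≡ 41/1 mod 71. 1⁻¹ ≡ 1 (mod 71) since 1·1 = 1 ≡ 1, so λ ≡ 41.
  x = λ² - 45 - 46 = 1681 - 91 ≡ 28; y = λ·(45 - 28) - 12 ≡ 46. → (28, 46)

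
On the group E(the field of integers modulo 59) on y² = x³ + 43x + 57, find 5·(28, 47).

(31, 41)

Write P = (28, 47).
Repeated addition: build up to 5P.
2P: tangent at (28, 47): λ = (3·28² + 43)/(2·47) ≡ 35/35. 35⁻¹ ≡ 27 (mod 59), so λ ≡ 35·27 ≡ 1.
  x = λ² - 28 - 28 = 1 - 56 ≡ 4; y = λ·(28 - 4) - 47 ≡ 36. → (4, 36)
3P: (4, 36) + (28, 47). λ = (47 - 36)/(28 - 4) ≡ 11/24 mod 59. 24⁻¹ ≡ 32 (mod 59), so λ ≡ 57.
  x = λ² - 4 - 28 = 3249 - 32 ≡ 31; y = λ·(4 - 31) - 36 ≡ 18. → (31, 18)
4P: (31, 18) + (28, 47). λ = (47 - 18)/(28 - 31) ≡ 29/56 mod 59. 56⁻¹ ≡ 39 (mod 59), so λ ≡ 10.
  x = λ² - 31 - 28 = 100 - 59 ≡ 41; y = λ·(31 - 41) - 18 ≡ 0. → (41, 0)
5P: (41, 0) + (28, 47). λ = (47 - 0)/(28 - 41) ≡ 47/46 mod 59. 46⁻¹ ≡ 9 (mod 59) since 46·9 = 414 ≡ 1, so λ ≡ 10.
  x = λ² - 41 - 28 = 100 - 69 ≡ 31; y = λ·(41 - 31) - 0 ≡ 41. → (31, 41)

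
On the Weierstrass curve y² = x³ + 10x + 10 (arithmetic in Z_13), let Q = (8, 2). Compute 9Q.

Double-and-add on 9 = (1001)₂. Start with Q = (8, 2) for the leading 1-bit.
double: tangent at (8, 2): λ = (3·8² + 10)/(2·2) ≡ 7/4. 4⁻¹ ≡ 10 (mod 13) since 4·10 = 40 ≡ 1, so λ ≡ 7·10 ≡ 5.
  x = λ² - 8 - 8 = 25 - 16 ≡ 9; y = λ·(8 - 9) - 2 ≡ 6. → (9, 6)
double: tangent at (9, 6): λ = (3·9² + 10)/(2·6) ≡ 6/12. 12⁻¹ ≡ 12 (mod 13), so λ ≡ 6·12 ≡ 7.
  x = λ² - 9 - 9 = 49 - 18 ≡ 5; y = λ·(9 - 5) - 6 ≡ 9. → (5, 9)
double: tangent at (5, 9): λ = (3·5² + 10)/(2·9) ≡ 7/5. 5⁻¹ ≡ 8 (mod 13), so λ ≡ 7·8 ≡ 4.
  x = λ² - 5 - 5 = 16 - 10 ≡ 6; y = λ·(5 - 6) - 9 ≡ 0. → (6, 0)
add Q: (6, 0) + (8, 2). λ = (2 - 0)/(8 - 6) ≡ 2/2 mod 13. 2⁻¹ ≡ 7 (mod 13) since 2·7 = 14 ≡ 1, so λ ≡ 1.
  x = λ² - 6 - 8 = 1 - 14 ≡ 0; y = λ·(6 - 0) - 0 ≡ 6. → (0, 6)

(0, 6)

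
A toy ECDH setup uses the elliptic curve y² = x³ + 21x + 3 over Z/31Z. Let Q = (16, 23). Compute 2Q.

(8, 1)

tangent at (16, 23): λ = (3·16² + 21)/(2·23) ≡ 14/15. 15⁻¹ ≡ 29 (mod 31), so λ ≡ 14·29 ≡ 3.
  x = λ² - 16 - 16 = 9 - 32 ≡ 8; y = λ·(16 - 8) - 23 ≡ 1. → (8, 1)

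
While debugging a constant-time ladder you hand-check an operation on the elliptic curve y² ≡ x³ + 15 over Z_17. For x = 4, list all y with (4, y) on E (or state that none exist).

x³ + 0x + 15 = 79 ≡ 11 (mod 17).
11 is a non-residue mod 17; no y exists.

none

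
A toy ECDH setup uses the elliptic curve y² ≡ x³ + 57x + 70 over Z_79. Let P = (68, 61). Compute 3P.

(55, 58)

Repeated addition: build up to 3P.
2P: tangent at (68, 61): λ = (3·68² + 57)/(2·61) ≡ 25/43. 43⁻¹ ≡ 68 (mod 79), so λ ≡ 25·68 ≡ 41.
  x = λ² - 68 - 68 = 1681 - 136 ≡ 44; y = λ·(68 - 44) - 61 ≡ 54. → (44, 54)
3P: (44, 54) + (68, 61). λ = (61 - 54)/(68 - 44) ≡ 7/24 mod 79. 24⁻¹ ≡ 56 (mod 79) since 24·56 = 1344 ≡ 1, so λ ≡ 76.
  x = λ² - 44 - 68 = 5776 - 112 ≡ 55; y = λ·(44 - 55) - 54 ≡ 58. → (55, 58)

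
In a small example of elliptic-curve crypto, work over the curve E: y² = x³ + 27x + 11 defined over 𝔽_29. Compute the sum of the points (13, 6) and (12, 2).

(13, 6) + (12, 2). λ = (2 - 6)/(12 - 13) ≡ 25/28 mod 29. 28⁻¹ ≡ 28 (mod 29) since 28·28 = 784 ≡ 1, so λ ≡ 4.
  x = λ² - 13 - 12 = 16 - 25 ≡ 20; y = λ·(13 - 20) - 6 ≡ 24. → (20, 24)

(20, 24)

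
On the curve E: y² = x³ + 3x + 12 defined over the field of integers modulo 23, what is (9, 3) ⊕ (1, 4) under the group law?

(22, 13)

(9, 3) + (1, 4). λ = (4 - 3)/(1 - 9) ≡ 1/15 mod 23. 15⁻¹ ≡ 20 (mod 23) since 15·20 = 300 ≡ 1, so λ ≡ 20.
  x = λ² - 9 - 1 = 400 - 10 ≡ 22; y = λ·(9 - 22) - 3 ≡ 13. → (22, 13)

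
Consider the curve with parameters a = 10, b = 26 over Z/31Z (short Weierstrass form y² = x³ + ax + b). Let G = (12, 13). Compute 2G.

tangent at (12, 13): λ = (3·12² + 10)/(2·13) ≡ 8/26. 26⁻¹ ≡ 6 (mod 31) since 26·6 = 156 ≡ 1, so λ ≡ 8·6 ≡ 17.
  x = λ² - 12 - 12 = 289 - 24 ≡ 17; y = λ·(12 - 17) - 13 ≡ 26. → (17, 26)

(17, 26)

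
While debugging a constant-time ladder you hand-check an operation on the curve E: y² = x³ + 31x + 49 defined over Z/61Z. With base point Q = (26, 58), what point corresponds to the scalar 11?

Repeated addition: build up to 11Q.
2Q: tangent at (26, 58): λ = (3·26² + 31)/(2·58) ≡ 46/55. 55⁻¹ ≡ 10 (mod 61), so λ ≡ 46·10 ≡ 33.
  x = λ² - 26 - 26 = 1089 - 52 ≡ 0; y = λ·(26 - 0) - 58 ≡ 7. → (0, 7)
3Q: (0, 7) + (26, 58). λ = (58 - 7)/(26 - 0) ≡ 51/26 mod 61. 26⁻¹ ≡ 54 (mod 61), so λ ≡ 9.
  x = λ² - 0 - 26 = 81 - 26 ≡ 55; y = λ·(0 - 55) - 7 ≡ 47. → (55, 47)
4Q: (55, 47) + (26, 58). λ = (58 - 47)/(26 - 55) ≡ 11/32 mod 61. 32⁻¹ ≡ 21 (mod 61) since 32·21 = 672 ≡ 1, so λ ≡ 48.
  x = λ² - 55 - 26 = 2304 - 81 ≡ 27; y = λ·(55 - 27) - 47 ≡ 16. → (27, 16)
5Q: (27, 16) + (26, 58). λ = (58 - 16)/(26 - 27) ≡ 42/60 mod 61. 60⁻¹ ≡ 60 (mod 61), so λ ≡ 19.
  x = λ² - 27 - 26 = 361 - 53 ≡ 3; y = λ·(27 - 3) - 16 ≡ 13. → (3, 13)
6Q: (3, 13) + (26, 58). λ = (58 - 13)/(26 - 3) ≡ 45/23 mod 61. 23⁻¹ ≡ 8 (mod 61), so λ ≡ 55.
  x = λ² - 3 - 26 = 3025 - 29 ≡ 7; y = λ·(3 - 7) - 13 ≡ 11. → (7, 11)
7Q: (7, 11) + (26, 58). λ = (58 - 11)/(26 - 7) ≡ 47/19 mod 61. 19⁻¹ ≡ 45 (mod 61) since 19·45 = 855 ≡ 1, so λ ≡ 41.
  x = λ² - 7 - 26 = 1681 - 33 ≡ 1; y = λ·(7 - 1) - 11 ≡ 52. → (1, 52)
8Q: (1, 52) + (26, 58). λ = (58 - 52)/(26 - 1) ≡ 6/25 mod 61. 25⁻¹ ≡ 22 (mod 61) since 25·22 = 550 ≡ 1, so λ ≡ 10.
  x = λ² - 1 - 26 = 100 - 27 ≡ 12; y = λ·(1 - 12) - 52 ≡ 21. → (12, 21)
9Q: (12, 21) + (26, 58). λ = (58 - 21)/(26 - 12) ≡ 37/14 mod 61. 14⁻¹ ≡ 48 (mod 61) since 14·48 = 672 ≡ 1, so λ ≡ 7.
  x = λ² - 12 - 26 = 49 - 38 ≡ 11; y = λ·(12 - 11) - 21 ≡ 47. → (11, 47)
10Q: (11, 47) + (26, 58). λ = (58 - 47)/(26 - 11) ≡ 11/15 mod 61. 15⁻¹ ≡ 57 (mod 61) since 15·57 = 855 ≡ 1, so λ ≡ 17.
  x = λ² - 11 - 26 = 289 - 37 ≡ 8; y = λ·(11 - 8) - 47 ≡ 4. → (8, 4)
11Q: (8, 4) + (26, 58). λ = (58 - 4)/(26 - 8) ≡ 54/18 mod 61. 18⁻¹ ≡ 17 (mod 61), so λ ≡ 3.
  x = λ² - 8 - 26 = 9 - 34 ≡ 36; y = λ·(8 - 36) - 4 ≡ 34. → (36, 34)

(36, 34)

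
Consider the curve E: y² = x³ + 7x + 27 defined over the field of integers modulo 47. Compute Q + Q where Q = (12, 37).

tangent at (12, 37): λ = (3·12² + 7)/(2·37) ≡ 16/27. 27⁻¹ ≡ 7 (mod 47), so λ ≡ 16·7 ≡ 18.
  x = λ² - 12 - 12 = 324 - 24 ≡ 18; y = λ·(12 - 18) - 37 ≡ 43. → (18, 43)

(18, 43)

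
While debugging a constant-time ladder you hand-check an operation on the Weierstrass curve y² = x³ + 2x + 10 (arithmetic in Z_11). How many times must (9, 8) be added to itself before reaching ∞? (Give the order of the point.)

8

2P: tangent at (9, 8): λ = (3·9² + 2)/(2·8) ≡ 3/5. 5⁻¹ ≡ 9 (mod 11), so λ ≡ 3·9 ≡ 5.
  x = λ² - 9 - 9 = 25 - 18 ≡ 7; y = λ·(9 - 7) - 8 ≡ 2. → (7, 2)
3P: (7, 2) + (9, 8). λ = (8 - 2)/(9 - 7) ≡ 6/2 mod 11. 2⁻¹ ≡ 6 (mod 11), so λ ≡ 3.
  x = λ² - 7 - 9 = 9 - 16 ≡ 4; y = λ·(7 - 4) - 2 ≡ 7. → (4, 7)
4P: (4, 7) + (9, 8). λ = (8 - 7)/(9 - 4) ≡ 1/5 mod 11. 5⁻¹ ≡ 9 (mod 11), so λ ≡ 9.
  x = λ² - 4 - 9 = 81 - 13 ≡ 2; y = λ·(4 - 2) - 7 ≡ 0. → (2, 0)
5P: (2, 0) + (9, 8). λ = (8 - 0)/(9 - 2) ≡ 8/7 mod 11. 7⁻¹ ≡ 8 (mod 11), so λ ≡ 9.
  x = λ² - 2 - 9 = 81 - 11 ≡ 4; y = λ·(2 - 4) - 0 ≡ 4. → (4, 4)
6P: (4, 4) + (9, 8). λ = (8 - 4)/(9 - 4) ≡ 4/5 mod 11. 5⁻¹ ≡ 9 (mod 11), so λ ≡ 3.
  x = λ² - 4 - 9 = 9 - 13 ≡ 7; y = λ·(4 - 7) - 4 ≡ 9. → (7, 9)
7P: (7, 9) + (9, 8). λ = (8 - 9)/(9 - 7) ≡ 10/2 mod 11. 2⁻¹ ≡ 6 (mod 11) since 2·6 = 12 ≡ 1, so λ ≡ 5.
  x = λ² - 7 - 9 = 25 - 16 ≡ 9; y = λ·(7 - 9) - 9 ≡ 3. → (9, 3)
8P: (9, 3) + (9, 8): same x and y₁ ≡ -y₂, so the sum is ∞.
8P = ∞, so the order is 8.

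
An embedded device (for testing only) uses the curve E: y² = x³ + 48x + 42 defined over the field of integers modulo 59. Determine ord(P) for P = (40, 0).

2P: (40, 0) + (40, 0): same x and y₁ ≡ -y₂, so the sum is the point at infinity.
2P = the point at infinity, so the order is 2.

2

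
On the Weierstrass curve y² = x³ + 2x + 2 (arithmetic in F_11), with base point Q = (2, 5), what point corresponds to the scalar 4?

(1, 7)

Double-and-add on 4 = (100)₂. Start with Q = (2, 5) for the leading 1-bit.
double: tangent at (2, 5): λ = (3·2² + 2)/(2·5) ≡ 3/10. 10⁻¹ ≡ 10 (mod 11), so λ ≡ 3·10 ≡ 8.
  x = λ² - 2 - 2 = 64 - 4 ≡ 5; y = λ·(2 - 5) - 5 ≡ 4. → (5, 4)
double: tangent at (5, 4): λ = (3·5² + 2)/(2·4) ≡ 0/8. 8⁻¹ ≡ 7 (mod 11), so λ ≡ 0·7 ≡ 0.
  x = λ² - 5 - 5 = 0 - 10 ≡ 1; y = λ·(5 - 1) - 4 ≡ 7. → (1, 7)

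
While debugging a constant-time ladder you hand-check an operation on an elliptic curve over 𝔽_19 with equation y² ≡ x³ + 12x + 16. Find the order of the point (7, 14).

8

2P: tangent at (7, 14): λ = (3·7² + 12)/(2·14) ≡ 7/9. 9⁻¹ ≡ 17 (mod 19), so λ ≡ 7·17 ≡ 5.
  x = λ² - 7 - 7 = 25 - 14 ≡ 11; y = λ·(7 - 11) - 14 ≡ 4. → (11, 4)
3P: (11, 4) + (7, 14). λ = (14 - 4)/(7 - 11) ≡ 10/15 mod 19. 15⁻¹ ≡ 14 (mod 19) since 15·14 = 210 ≡ 1, so λ ≡ 7.
  x = λ² - 11 - 7 = 49 - 18 ≡ 12; y = λ·(11 - 12) - 4 ≡ 8. → (12, 8)
4P: (12, 8) + (7, 14). λ = (14 - 8)/(7 - 12) ≡ 6/14 mod 19. 14⁻¹ ≡ 15 (mod 19), so λ ≡ 14.
  x = λ² - 12 - 7 = 196 - 19 ≡ 6; y = λ·(12 - 6) - 8 ≡ 0. → (6, 0)
5P: (6, 0) + (7, 14). λ = (14 - 0)/(7 - 6) ≡ 14/1 mod 19. 1⁻¹ ≡ 1 (mod 19), so λ ≡ 14.
  x = λ² - 6 - 7 = 196 - 13 ≡ 12; y = λ·(6 - 12) - 0 ≡ 11. → (12, 11)
6P: (12, 11) + (7, 14). λ = (14 - 11)/(7 - 12) ≡ 3/14 mod 19. 14⁻¹ ≡ 15 (mod 19) since 14·15 = 210 ≡ 1, so λ ≡ 7.
  x = λ² - 12 - 7 = 49 - 19 ≡ 11; y = λ·(12 - 11) - 11 ≡ 15. → (11, 15)
7P: (11, 15) + (7, 14). λ = (14 - 15)/(7 - 11) ≡ 18/15 mod 19. 15⁻¹ ≡ 14 (mod 19) since 15·14 = 210 ≡ 1, so λ ≡ 5.
  x = λ² - 11 - 7 = 25 - 18 ≡ 7; y = λ·(11 - 7) - 15 ≡ 5. → (7, 5)
8P: (7, 5) + (7, 14): same x and y₁ ≡ -y₂, so the sum is the point at infinity.
8P = the point at infinity, so the order is 8.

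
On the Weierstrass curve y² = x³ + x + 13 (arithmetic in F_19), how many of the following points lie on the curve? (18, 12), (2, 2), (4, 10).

3

(18, 12): 12² ≡ 11, rhs ≡ 11 → on.
(2, 2): 2² ≡ 4, rhs ≡ 4 → on.
(4, 10): 10² ≡ 5, rhs ≡ 5 → on.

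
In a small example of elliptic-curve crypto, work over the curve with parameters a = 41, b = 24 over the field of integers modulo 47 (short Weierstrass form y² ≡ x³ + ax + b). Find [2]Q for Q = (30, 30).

(37, 27)

tangent at (30, 30): λ = (3·30² + 41)/(2·30) ≡ 15/13. 13⁻¹ ≡ 29 (mod 47), so λ ≡ 15·29 ≡ 12.
  x = λ² - 30 - 30 = 144 - 60 ≡ 37; y = λ·(30 - 37) - 30 ≡ 27. → (37, 27)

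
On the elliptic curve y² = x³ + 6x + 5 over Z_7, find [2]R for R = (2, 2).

(4, 3)

tangent at (2, 2): λ = (3·2² + 6)/(2·2) ≡ 4/4. 4⁻¹ ≡ 2 (mod 7), so λ ≡ 4·2 ≡ 1.
  x = λ² - 2 - 2 = 1 - 4 ≡ 4; y = λ·(2 - 4) - 2 ≡ 3. → (4, 3)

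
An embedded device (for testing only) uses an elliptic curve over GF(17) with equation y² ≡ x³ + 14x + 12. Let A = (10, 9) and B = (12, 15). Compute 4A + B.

First 4A:
Double-and-add on 4 = (100)₂. Start with A = (10, 9) for the leading 1-bit.
double: tangent at (10, 9): λ = (3·10² + 14)/(2·9) ≡ 8/1. 1⁻¹ ≡ 1 (mod 17) since 1·1 = 1 ≡ 1, so λ ≡ 8·1 ≡ 8.
  x = λ² - 10 - 10 = 64 - 20 ≡ 10; y = λ·(10 - 10) - 9 ≡ 8. → (10, 8)
double: tangent at (10, 8): λ = (3·10² + 14)/(2·8) ≡ 8/16. 16⁻¹ ≡ 16 (mod 17), so λ ≡ 8·16 ≡ 9.
  x = λ² - 10 - 10 = 81 - 20 ≡ 10; y = λ·(10 - 10) - 8 ≡ 9. → (10, 9)
4A = (10, 9).
Finally 4A + B:
(10, 9) + (12, 15). λ = (15 - 9)/(12 - 10) ≡ 6/2 mod 17. 2⁻¹ ≡ 9 (mod 17) since 2·9 = 18 ≡ 1, so λ ≡ 3.
  x = λ² - 10 - 12 = 9 - 22 ≡ 4; y = λ·(10 - 4) - 9 ≡ 9. → (4, 9)

(4, 9)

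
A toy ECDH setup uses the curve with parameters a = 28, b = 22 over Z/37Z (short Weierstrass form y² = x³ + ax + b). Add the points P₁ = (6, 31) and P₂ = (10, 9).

(6, 31) + (10, 9). λ = (9 - 31)/(10 - 6) ≡ 15/4 mod 37. 4⁻¹ ≡ 28 (mod 37) since 4·28 = 112 ≡ 1, so λ ≡ 13.
  x = λ² - 6 - 10 = 169 - 16 ≡ 5; y = λ·(6 - 5) - 31 ≡ 19. → (5, 19)

(5, 19)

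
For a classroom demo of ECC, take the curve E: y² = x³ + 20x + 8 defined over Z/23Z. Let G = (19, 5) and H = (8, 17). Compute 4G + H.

(1, 11)

First 4G:
Double-and-add on 4 = (100)₂. Start with G = (19, 5) for the leading 1-bit.
double: tangent at (19, 5): λ = (3·19² + 20)/(2·5) ≡ 22/10. 10⁻¹ ≡ 7 (mod 23), so λ ≡ 22·7 ≡ 16.
  x = λ² - 19 - 19 = 256 - 38 ≡ 11; y = λ·(19 - 11) - 5 ≡ 8. → (11, 8)
double: tangent at (11, 8): λ = (3·11² + 20)/(2·8) ≡ 15/16. 16⁻¹ ≡ 13 (mod 23), so λ ≡ 15·13 ≡ 11.
  x = λ² - 11 - 11 = 121 - 22 ≡ 7; y = λ·(11 - 7) - 8 ≡ 13. → (7, 13)
4G = (7, 13).
Finally 4G + H:
(7, 13) + (8, 17). λ = (17 - 13)/(8 - 7) ≡ 4/1 mod 23. 1⁻¹ ≡ 1 (mod 23), so λ ≡ 4.
  x = λ² - 7 - 8 = 16 - 15 ≡ 1; y = λ·(7 - 1) - 13 ≡ 11. → (1, 11)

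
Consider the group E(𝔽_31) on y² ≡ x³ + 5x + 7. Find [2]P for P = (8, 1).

tangent at (8, 1): λ = (3·8² + 5)/(2·1) ≡ 11/2. 2⁻¹ ≡ 16 (mod 31), so λ ≡ 11·16 ≡ 21.
  x = λ² - 8 - 8 = 441 - 16 ≡ 22; y = λ·(8 - 22) - 1 ≡ 15. → (22, 15)

(22, 15)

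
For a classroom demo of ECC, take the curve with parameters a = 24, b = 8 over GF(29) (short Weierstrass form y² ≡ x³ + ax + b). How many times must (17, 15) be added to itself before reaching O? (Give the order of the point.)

9

2P: tangent at (17, 15): λ = (3·17² + 24)/(2·15) ≡ 21/1. 1⁻¹ ≡ 1 (mod 29), so λ ≡ 21·1 ≡ 21.
  x = λ² - 17 - 17 = 441 - 34 ≡ 1; y = λ·(17 - 1) - 15 ≡ 2. → (1, 2)
3P: (1, 2) + (17, 15). λ = (15 - 2)/(17 - 1) ≡ 13/16 mod 29. 16⁻¹ ≡ 20 (mod 29), so λ ≡ 28.
  x = λ² - 1 - 17 = 784 - 18 ≡ 12; y = λ·(1 - 12) - 2 ≡ 9. → (12, 9)
4P: (12, 9) + (17, 15). λ = (15 - 9)/(17 - 12) ≡ 6/5 mod 29. 5⁻¹ ≡ 6 (mod 29), so λ ≡ 7.
  x = λ² - 12 - 17 = 49 - 29 ≡ 20; y = λ·(12 - 20) - 9 ≡ 22. → (20, 22)
5P: (20, 22) + (17, 15). λ = (15 - 22)/(17 - 20) ≡ 22/26 mod 29. 26⁻¹ ≡ 19 (mod 29) since 26·19 = 494 ≡ 1, so λ ≡ 12.
  x = λ² - 20 - 17 = 144 - 37 ≡ 20; y = λ·(20 - 20) - 22 ≡ 7. → (20, 7)
6P: (20, 7) + (17, 15). λ = (15 - 7)/(17 - 20) ≡ 8/26 mod 29. 26⁻¹ ≡ 19 (mod 29), so λ ≡ 7.
  x = λ² - 20 - 17 = 49 - 37 ≡ 12; y = λ·(20 - 12) - 7 ≡ 20. → (12, 20)
7P: (12, 20) + (17, 15). λ = (15 - 20)/(17 - 12) ≡ 24/5 mod 29. 5⁻¹ ≡ 6 (mod 29) since 5·6 = 30 ≡ 1, so λ ≡ 28.
  x = λ² - 12 - 17 = 784 - 29 ≡ 1; y = λ·(12 - 1) - 20 ≡ 27. → (1, 27)
8P: (1, 27) + (17, 15). λ = (15 - 27)/(17 - 1) ≡ 17/16 mod 29. 16⁻¹ ≡ 20 (mod 29) since 16·20 = 320 ≡ 1, so λ ≡ 21.
  x = λ² - 1 - 17 = 441 - 18 ≡ 17; y = λ·(1 - 17) - 27 ≡ 14. → (17, 14)
9P: (17, 14) + (17, 15): same x and y₁ ≡ -y₂, so the sum is O.
9P = O, so the order is 9.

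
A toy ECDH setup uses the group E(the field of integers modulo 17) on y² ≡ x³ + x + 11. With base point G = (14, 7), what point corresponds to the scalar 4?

(16, 14)

Double-and-add on 4 = (100)₂. Start with G = (14, 7) for the leading 1-bit.
double: tangent at (14, 7): λ = (3·14² + 1)/(2·7) ≡ 11/14. 14⁻¹ ≡ 11 (mod 17) since 14·11 = 154 ≡ 1, so λ ≡ 11·11 ≡ 2.
  x = λ² - 14 - 14 = 4 - 28 ≡ 10; y = λ·(14 - 10) - 7 ≡ 1. → (10, 1)
double: tangent at (10, 1): λ = (3·10² + 1)/(2·1) ≡ 12/2. 2⁻¹ ≡ 9 (mod 17), so λ ≡ 12·9 ≡ 6.
  x = λ² - 10 - 10 = 36 - 20 ≡ 16; y = λ·(10 - 16) - 1 ≡ 14. → (16, 14)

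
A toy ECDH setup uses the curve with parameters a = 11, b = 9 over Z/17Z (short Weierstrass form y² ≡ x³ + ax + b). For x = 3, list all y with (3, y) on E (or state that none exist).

x³ + 11x + 9 = 69 ≡ 1 (mod 17).
Square roots of 1 mod 17: 1 and 16 (since 1² = 1 ≡ 1).

1, 16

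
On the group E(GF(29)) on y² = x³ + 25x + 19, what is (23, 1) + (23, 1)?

(19, 4)

tangent at (23, 1): λ = (3·23² + 25)/(2·1) ≡ 17/2. 2⁻¹ ≡ 15 (mod 29), so λ ≡ 17·15 ≡ 23.
  x = λ² - 23 - 23 = 529 - 46 ≡ 19; y = λ·(23 - 19) - 1 ≡ 4. → (19, 4)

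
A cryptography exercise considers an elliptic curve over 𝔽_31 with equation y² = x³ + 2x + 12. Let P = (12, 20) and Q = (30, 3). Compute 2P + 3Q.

(3, 13)

First 2P:
Repeated addition: build up to 2P.
2P: tangent at (12, 20): λ = (3·12² + 2)/(2·20) ≡ 0/9. 9⁻¹ ≡ 7 (mod 31) since 9·7 = 63 ≡ 1, so λ ≡ 0·7 ≡ 0.
  x = λ² - 12 - 12 = 0 - 24 ≡ 7; y = λ·(12 - 7) - 20 ≡ 11. → (7, 11)
2P = (7, 11).
Next 3Q:
Repeated addition: build up to 3Q.
2Q: tangent at (30, 3): λ = (3·30² + 2)/(2·3) ≡ 5/6. 6⁻¹ ≡ 26 (mod 31) since 6·26 = 156 ≡ 1, so λ ≡ 5·26 ≡ 6.
  x = λ² - 30 - 30 = 36 - 60 ≡ 7; y = λ·(30 - 7) - 3 ≡ 11. → (7, 11)
3Q: (7, 11) + (30, 3). λ = (3 - 11)/(30 - 7) ≡ 23/23 mod 31. 23⁻¹ ≡ 27 (mod 31) since 23·27 = 621 ≡ 1, so λ ≡ 1.
  x = λ² - 7 - 30 = 1 - 37 ≡ 26; y = λ·(7 - 26) - 11 ≡ 1. → (26, 1)
3Q = (26, 1).
Finally 2P + 3Q:
(7, 11) + (26, 1). λ = (1 - 11)/(26 - 7) ≡ 21/19 mod 31. 19⁻¹ ≡ 18 (mod 31), so λ ≡ 6.
  x = λ² - 7 - 26 = 36 - 33 ≡ 3; y = λ·(7 - 3) - 11 ≡ 13. → (3, 13)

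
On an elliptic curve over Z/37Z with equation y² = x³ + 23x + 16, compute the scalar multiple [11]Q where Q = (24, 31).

(35, 6)

Double-and-add on 11 = (1011)₂. Start with Q = (24, 31) for the leading 1-bit.
double: tangent at (24, 31): λ = (3·24² + 23)/(2·31) ≡ 12/25. 25⁻¹ ≡ 3 (mod 37), so λ ≡ 12·3 ≡ 36.
  x = λ² - 24 - 24 = 1296 - 48 ≡ 27; y = λ·(24 - 27) - 31 ≡ 9. → (27, 9)
double: tangent at (27, 9): λ = (3·27² + 23)/(2·9) ≡ 27/18. 18⁻¹ ≡ 35 (mod 37), so λ ≡ 27·35 ≡ 20.
  x = λ² - 27 - 27 = 400 - 54 ≡ 13; y = λ·(27 - 13) - 9 ≡ 12. → (13, 12)
add Q: (13, 12) + (24, 31). λ = (31 - 12)/(24 - 13) ≡ 19/11 mod 37. 11⁻¹ ≡ 27 (mod 37), so λ ≡ 32.
  x = λ² - 13 - 24 = 1024 - 37 ≡ 25; y = λ·(13 - 25) - 12 ≡ 11. → (25, 11)
double: tangent at (25, 11): λ = (3·25² + 23)/(2·11) ≡ 11/22. 22⁻¹ ≡ 32 (mod 37), so λ ≡ 11·32 ≡ 19.
  x = λ² - 25 - 25 = 361 - 50 ≡ 15; y = λ·(25 - 15) - 11 ≡ 31. → (15, 31)
add Q: (15, 31) + (24, 31). λ = (31 - 31)/(24 - 15) ≡ 0/9 mod 37. 9⁻¹ ≡ 33 (mod 37) since 9·33 = 297 ≡ 1, so λ ≡ 0.
  x = λ² - 15 - 24 = 0 - 39 ≡ 35; y = λ·(15 - 35) - 31 ≡ 6. → (35, 6)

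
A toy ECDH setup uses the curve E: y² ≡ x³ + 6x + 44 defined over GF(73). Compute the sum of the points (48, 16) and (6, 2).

(48, 16) + (6, 2). λ = (2 - 16)/(6 - 48) ≡ 59/31 mod 73. 31⁻¹ ≡ 33 (mod 73), so λ ≡ 49.
  x = λ² - 48 - 6 = 2401 - 54 ≡ 11; y = λ·(48 - 11) - 16 ≡ 45. → (11, 45)

(11, 45)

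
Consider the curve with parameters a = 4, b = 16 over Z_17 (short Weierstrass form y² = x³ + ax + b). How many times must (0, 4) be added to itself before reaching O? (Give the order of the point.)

12

2P: tangent at (0, 4): λ = (3·0² + 4)/(2·4) ≡ 4/8. 8⁻¹ ≡ 15 (mod 17), so λ ≡ 4·15 ≡ 9.
  x = λ² - 0 - 0 = 81 - 0 ≡ 13; y = λ·(0 - 13) - 4 ≡ 15. → (13, 15)
3P: (13, 15) + (0, 4). λ = (4 - 15)/(0 - 13) ≡ 6/4 mod 17. 4⁻¹ ≡ 13 (mod 17), so λ ≡ 10.
  x = λ² - 13 - 0 = 100 - 13 ≡ 2; y = λ·(13 - 2) - 15 ≡ 10. → (2, 10)
4P: (2, 10) + (0, 4). λ = (4 - 10)/(0 - 2) ≡ 11/15 mod 17. 15⁻¹ ≡ 8 (mod 17), so λ ≡ 3.
  x = λ² - 2 - 0 = 9 - 2 ≡ 7; y = λ·(2 - 7) - 10 ≡ 9. → (7, 9)
5P: (7, 9) + (0, 4). λ = (4 - 9)/(0 - 7) ≡ 12/10 mod 17. 10⁻¹ ≡ 12 (mod 17) since 10·12 = 120 ≡ 1, so λ ≡ 8.
  x = λ² - 7 - 0 = 64 - 7 ≡ 6; y = λ·(7 - 6) - 9 ≡ 16. → (6, 16)
6P: (6, 16) + (0, 4). λ = (4 - 16)/(0 - 6) ≡ 5/11 mod 17. 11⁻¹ ≡ 14 (mod 17) since 11·14 = 154 ≡ 1, so λ ≡ 2.
  x = λ² - 6 - 0 = 4 - 6 ≡ 15; y = λ·(6 - 15) - 16 ≡ 0. → (15, 0)
7P: (15, 0) + (0, 4). λ = (4 - 0)/(0 - 15) ≡ 4/2 mod 17. 2⁻¹ ≡ 9 (mod 17) since 2·9 = 18 ≡ 1, so λ ≡ 2.
  x = λ² - 15 - 0 = 4 - 15 ≡ 6; y = λ·(15 - 6) - 0 ≡ 1. → (6, 1)
8P: (6, 1) + (0, 4). λ = (4 - 1)/(0 - 6) ≡ 3/11 mod 17. 11⁻¹ ≡ 14 (mod 17), so λ ≡ 8.
  x = λ² - 6 - 0 = 64 - 6 ≡ 7; y = λ·(6 - 7) - 1 ≡ 8. → (7, 8)
9P: (7, 8) + (0, 4). λ = (4 - 8)/(0 - 7) ≡ 13/10 mod 17. 10⁻¹ ≡ 12 (mod 17) since 10·12 = 120 ≡ 1, so λ ≡ 3.
  x = λ² - 7 - 0 = 9 - 7 ≡ 2; y = λ·(7 - 2) - 8 ≡ 7. → (2, 7)
10P: (2, 7) + (0, 4). λ = (4 - 7)/(0 - 2) ≡ 14/15 mod 17. 15⁻¹ ≡ 8 (mod 17) since 15·8 = 120 ≡ 1, so λ ≡ 10.
  x = λ² - 2 - 0 = 100 - 2 ≡ 13; y = λ·(2 - 13) - 7 ≡ 2. → (13, 2)
11P: (13, 2) + (0, 4). λ = (4 - 2)/(0 - 13) ≡ 2/4 mod 17. 4⁻¹ ≡ 13 (mod 17) since 4·13 = 52 ≡ 1, so λ ≡ 9.
  x = λ² - 13 - 0 = 81 - 13 ≡ 0; y = λ·(13 - 0) - 2 ≡ 13. → (0, 13)
12P: (0, 13) + (0, 4): same x and y₁ ≡ -y₂, so the sum is O.
12P = O, so the order is 12.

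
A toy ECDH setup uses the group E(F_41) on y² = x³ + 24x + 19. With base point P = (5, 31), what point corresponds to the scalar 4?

(3, 35)

Double-and-add on 4 = (100)₂. Start with P = (5, 31) for the leading 1-bit.
double: tangent at (5, 31): λ = (3·5² + 24)/(2·31) ≡ 17/21. 21⁻¹ ≡ 2 (mod 41), so λ ≡ 17·2 ≡ 34.
  x = λ² - 5 - 5 = 1156 - 10 ≡ 39; y = λ·(5 - 39) - 31 ≡ 2. → (39, 2)
double: tangent at (39, 2): λ = (3·39² + 24)/(2·2) ≡ 36/4. 4⁻¹ ≡ 31 (mod 41) since 4·31 = 124 ≡ 1, so λ ≡ 36·31 ≡ 9.
  x = λ² - 39 - 39 = 81 - 78 ≡ 3; y = λ·(39 - 3) - 2 ≡ 35. → (3, 35)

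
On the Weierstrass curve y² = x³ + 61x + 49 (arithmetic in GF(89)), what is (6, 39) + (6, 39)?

tangent at (6, 39): λ = (3·6² + 61)/(2·39) ≡ 80/78. 78⁻¹ ≡ 8 (mod 89) since 78·8 = 624 ≡ 1, so λ ≡ 80·8 ≡ 17.
  x = λ² - 6 - 6 = 289 - 12 ≡ 10; y = λ·(6 - 10) - 39 ≡ 71. → (10, 71)

(10, 71)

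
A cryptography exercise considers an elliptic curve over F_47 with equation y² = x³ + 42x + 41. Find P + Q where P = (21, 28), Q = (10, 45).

(21, 28) + (10, 45). λ = (45 - 28)/(10 - 21) ≡ 17/36 mod 47. 36⁻¹ ≡ 17 (mod 47), so λ ≡ 7.
  x = λ² - 21 - 10 = 49 - 31 ≡ 18; y = λ·(21 - 18) - 28 ≡ 40. → (18, 40)

(18, 40)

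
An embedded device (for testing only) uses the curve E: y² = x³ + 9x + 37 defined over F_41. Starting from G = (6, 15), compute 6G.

(34, 0)

Repeated addition: build up to 6G.
2G: tangent at (6, 15): λ = (3·6² + 9)/(2·15) ≡ 35/30. 30⁻¹ ≡ 26 (mod 41), so λ ≡ 35·26 ≡ 8.
  x = λ² - 6 - 6 = 64 - 12 ≡ 11; y = λ·(6 - 11) - 15 ≡ 27. → (11, 27)
3G: (11, 27) + (6, 15). λ = (15 - 27)/(6 - 11) ≡ 29/36 mod 41. 36⁻¹ ≡ 8 (mod 41), so λ ≡ 27.
  x = λ² - 11 - 6 = 729 - 17 ≡ 15; y = λ·(11 - 15) - 27 ≡ 29. → (15, 29)
4G: (15, 29) + (6, 15). λ = (15 - 29)/(6 - 15) ≡ 27/32 mod 41. 32⁻¹ ≡ 9 (mod 41), so λ ≡ 38.
  x = λ² - 15 - 6 = 1444 - 21 ≡ 29; y = λ·(15 - 29) - 29 ≡ 13. → (29, 13)
5G: (29, 13) + (6, 15). λ = (15 - 13)/(6 - 29) ≡ 2/18 mod 41. 18⁻¹ ≡ 16 (mod 41), so λ ≡ 32.
  x = λ² - 29 - 6 = 1024 - 35 ≡ 5; y = λ·(29 - 5) - 13 ≡ 17. → (5, 17)
6G: (5, 17) + (6, 15). λ = (15 - 17)/(6 - 5) ≡ 39/1 mod 41. 1⁻¹ ≡ 1 (mod 41), so λ ≡ 39.
  x = λ² - 5 - 6 = 1521 - 11 ≡ 34; y = λ·(5 - 34) - 17 ≡ 0. → (34, 0)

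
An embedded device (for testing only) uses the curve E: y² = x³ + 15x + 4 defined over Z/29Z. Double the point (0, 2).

tangent at (0, 2): λ = (3·0² + 15)/(2·2) ≡ 15/4. 4⁻¹ ≡ 22 (mod 29), so λ ≡ 15·22 ≡ 11.
  x = λ² - 0 - 0 = 121 - 0 ≡ 5; y = λ·(0 - 5) - 2 ≡ 1. → (5, 1)

(5, 1)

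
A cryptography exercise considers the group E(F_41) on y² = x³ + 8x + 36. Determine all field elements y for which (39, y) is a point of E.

none

x³ + 8x + 36 = 59667 ≡ 12 (mod 41).
12 is a non-residue mod 41; no y exists.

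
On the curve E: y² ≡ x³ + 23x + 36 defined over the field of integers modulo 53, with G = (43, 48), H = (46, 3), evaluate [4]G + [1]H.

First 4G:
Repeated addition: build up to 4G.
2G: tangent at (43, 48): λ = (3·43² + 23)/(2·48) ≡ 5/43. 43⁻¹ ≡ 37 (mod 53), so λ ≡ 5·37 ≡ 26.
  x = λ² - 43 - 43 = 676 - 86 ≡ 7; y = λ·(43 - 7) - 48 ≡ 40. → (7, 40)
3G: (7, 40) + (43, 48). λ = (48 - 40)/(43 - 7) ≡ 8/36 mod 53. 36⁻¹ ≡ 28 (mod 53), so λ ≡ 12.
  x = λ² - 7 - 43 = 144 - 50 ≡ 41; y = λ·(7 - 41) - 40 ≡ 29. → (41, 29)
4G: (41, 29) + (43, 48). λ = (48 - 29)/(43 - 41) ≡ 19/2 mod 53. 2⁻¹ ≡ 27 (mod 53), so λ ≡ 36.
  x = λ² - 41 - 43 = 1296 - 84 ≡ 46; y = λ·(41 - 46) - 29 ≡ 3. → (46, 3)
4G = (46, 3).
Finally 4G + H:
tangent at (46, 3): λ = (3·46² + 23)/(2·3) ≡ 11/6. 6⁻¹ ≡ 9 (mod 53), so λ ≡ 11·9 ≡ 46.
  x = λ² - 46 - 46 = 2116 - 92 ≡ 10; y = λ·(46 - 10) - 3 ≡ 10. → (10, 10)

(10, 10)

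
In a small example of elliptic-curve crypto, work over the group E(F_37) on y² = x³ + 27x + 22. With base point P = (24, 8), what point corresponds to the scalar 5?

Double-and-add on 5 = (101)₂. Start with P = (24, 8) for the leading 1-bit.
double: tangent at (24, 8): λ = (3·24² + 27)/(2·8) ≡ 16/16. 16⁻¹ ≡ 7 (mod 37) since 16·7 = 112 ≡ 1, so λ ≡ 16·7 ≡ 1.
  x = λ² - 24 - 24 = 1 - 48 ≡ 27; y = λ·(24 - 27) - 8 ≡ 26. → (27, 26)
double: tangent at (27, 26): λ = (3·27² + 27)/(2·26) ≡ 31/15. 15⁻¹ ≡ 5 (mod 37), so λ ≡ 31·5 ≡ 7.
  x = λ² - 27 - 27 = 49 - 54 ≡ 32; y = λ·(27 - 32) - 26 ≡ 13. → (32, 13)
add P: (32, 13) + (24, 8). λ = (8 - 13)/(24 - 32) ≡ 32/29 mod 37. 29⁻¹ ≡ 23 (mod 37), so λ ≡ 33.
  x = λ² - 32 - 24 = 1089 - 56 ≡ 34; y = λ·(32 - 34) - 13 ≡ 32. → (34, 32)

(34, 32)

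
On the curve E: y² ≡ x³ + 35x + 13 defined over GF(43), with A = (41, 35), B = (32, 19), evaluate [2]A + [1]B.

First 2A:
Repeated addition: build up to 2A.
2A: tangent at (41, 35): λ = (3·41² + 35)/(2·35) ≡ 4/27. 27⁻¹ ≡ 8 (mod 43), so λ ≡ 4·8 ≡ 32.
  x = λ² - 41 - 41 = 1024 - 82 ≡ 39; y = λ·(41 - 39) - 35 ≡ 29. → (39, 29)
2A = (39, 29).
Finally 2A + B:
(39, 29) + (32, 19). λ = (19 - 29)/(32 - 39) ≡ 33/36 mod 43. 36⁻¹ ≡ 6 (mod 43) since 36·6 = 216 ≡ 1, so λ ≡ 26.
  x = λ² - 39 - 32 = 676 - 71 ≡ 3; y = λ·(39 - 3) - 29 ≡ 4. → (3, 4)

(3, 4)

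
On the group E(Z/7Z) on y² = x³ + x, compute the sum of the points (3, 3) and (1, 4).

(5, 5)

(3, 3) + (1, 4). λ = (4 - 3)/(1 - 3) ≡ 1/5 mod 7. 5⁻¹ ≡ 3 (mod 7) since 5·3 = 15 ≡ 1, so λ ≡ 3.
  x = λ² - 3 - 1 = 9 - 4 ≡ 5; y = λ·(3 - 5) - 3 ≡ 5. → (5, 5)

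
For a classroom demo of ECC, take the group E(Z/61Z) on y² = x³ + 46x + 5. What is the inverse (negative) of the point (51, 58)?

(51, 3)

-(51, 58) = (51, -58 mod 61) = (51, 3).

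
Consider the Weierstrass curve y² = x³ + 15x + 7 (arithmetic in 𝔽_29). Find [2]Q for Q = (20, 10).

(2, 25)

tangent at (20, 10): λ = (3·20² + 15)/(2·10) ≡ 26/20. 20⁻¹ ≡ 16 (mod 29) since 20·16 = 320 ≡ 1, so λ ≡ 26·16 ≡ 10.
  x = λ² - 20 - 20 = 100 - 40 ≡ 2; y = λ·(20 - 2) - 10 ≡ 25. → (2, 25)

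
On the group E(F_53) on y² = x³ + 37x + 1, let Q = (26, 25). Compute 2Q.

(25, 11)

tangent at (26, 25): λ = (3·26² + 37)/(2·25) ≡ 51/50. 50⁻¹ ≡ 35 (mod 53), so λ ≡ 51·35 ≡ 36.
  x = λ² - 26 - 26 = 1296 - 52 ≡ 25; y = λ·(26 - 25) - 25 ≡ 11. → (25, 11)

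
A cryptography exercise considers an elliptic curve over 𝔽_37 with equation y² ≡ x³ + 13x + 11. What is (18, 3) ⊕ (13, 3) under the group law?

(18, 3) + (13, 3). λ = (3 - 3)/(13 - 18) ≡ 0/32 mod 37. 32⁻¹ ≡ 22 (mod 37) since 32·22 = 704 ≡ 1, so λ ≡ 0.
  x = λ² - 18 - 13 = 0 - 31 ≡ 6; y = λ·(18 - 6) - 3 ≡ 34. → (6, 34)

(6, 34)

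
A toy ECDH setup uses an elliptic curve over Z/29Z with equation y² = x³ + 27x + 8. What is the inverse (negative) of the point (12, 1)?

(12, 28)

-(12, 1) = (12, -1 mod 29) = (12, 28).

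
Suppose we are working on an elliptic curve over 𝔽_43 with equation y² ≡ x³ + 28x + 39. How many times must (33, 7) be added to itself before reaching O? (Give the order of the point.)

2P: tangent at (33, 7): λ = (3·33² + 28)/(2·7) ≡ 27/14. 14⁻¹ ≡ 40 (mod 43) since 14·40 = 560 ≡ 1, so λ ≡ 27·40 ≡ 5.
  x = λ² - 33 - 33 = 25 - 66 ≡ 2; y = λ·(33 - 2) - 7 ≡ 19. → (2, 19)
3P: (2, 19) + (33, 7). λ = (7 - 19)/(33 - 2) ≡ 31/31 mod 43. 31⁻¹ ≡ 25 (mod 43), so λ ≡ 1.
  x = λ² - 2 - 33 = 1 - 35 ≡ 9; y = λ·(2 - 9) - 19 ≡ 17. → (9, 17)
4P: (9, 17) + (33, 7). λ = (7 - 17)/(33 - 9) ≡ 33/24 mod 43. 24⁻¹ ≡ 9 (mod 43) since 24·9 = 216 ≡ 1, so λ ≡ 39.
  x = λ² - 9 - 33 = 1521 - 42 ≡ 17; y = λ·(9 - 17) - 17 ≡ 15. → (17, 15)
5P: (17, 15) + (33, 7). λ = (7 - 15)/(33 - 17) ≡ 35/16 mod 43. 16⁻¹ ≡ 35 (mod 43), so λ ≡ 21.
  x = λ² - 17 - 33 = 441 - 50 ≡ 4; y = λ·(17 - 4) - 15 ≡ 0. → (4, 0)
6P: (4, 0) + (33, 7). λ = (7 - 0)/(33 - 4) ≡ 7/29 mod 43. 29⁻¹ ≡ 3 (mod 43), so λ ≡ 21.
  x = λ² - 4 - 33 = 441 - 37 ≡ 17; y = λ·(4 - 17) - 0 ≡ 28. → (17, 28)
7P: (17, 28) + (33, 7). λ = (7 - 28)/(33 - 17) ≡ 22/16 mod 43. 16⁻¹ ≡ 35 (mod 43) since 16·35 = 560 ≡ 1, so λ ≡ 39.
  x = λ² - 17 - 33 = 1521 - 50 ≡ 9; y = λ·(17 - 9) - 28 ≡ 26. → (9, 26)
8P: (9, 26) + (33, 7). λ = (7 - 26)/(33 - 9) ≡ 24/24 mod 43. 24⁻¹ ≡ 9 (mod 43) since 24·9 = 216 ≡ 1, so λ ≡ 1.
  x = λ² - 9 - 33 = 1 - 42 ≡ 2; y = λ·(9 - 2) - 26 ≡ 24. → (2, 24)
9P: (2, 24) + (33, 7). λ = (7 - 24)/(33 - 2) ≡ 26/31 mod 43. 31⁻¹ ≡ 25 (mod 43), so λ ≡ 5.
  x = λ² - 2 - 33 = 25 - 35 ≡ 33; y = λ·(2 - 33) - 24 ≡ 36. → (33, 36)
10P: (33, 36) + (33, 7): same x and y₁ ≡ -y₂, so the sum is O.
10P = O, so the order is 10.

10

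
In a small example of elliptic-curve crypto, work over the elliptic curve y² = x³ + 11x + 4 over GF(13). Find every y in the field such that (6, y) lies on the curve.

0

x³ + 11x + 4 = 286 ≡ 0 (mod 13).
Only y = 0 satisfies y² ≡ 0.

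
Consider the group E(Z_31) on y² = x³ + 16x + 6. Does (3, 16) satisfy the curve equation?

y² = 16² ≡ 8; x³ + 16x + 6 = 81 ≡ 19 (mod 31). 8 ≠ 19.

no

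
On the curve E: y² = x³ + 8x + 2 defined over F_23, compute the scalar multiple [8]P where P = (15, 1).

Repeated addition: build up to 8P.
2P: tangent at (15, 1): λ = (3·15² + 8)/(2·1) ≡ 16/2. 2⁻¹ ≡ 12 (mod 23), so λ ≡ 16·12 ≡ 8.
  x = λ² - 15 - 15 = 64 - 30 ≡ 11; y = λ·(15 - 11) - 1 ≡ 8. → (11, 8)
3P: (11, 8) + (15, 1). λ = (1 - 8)/(15 - 11) ≡ 16/4 mod 23. 4⁻¹ ≡ 6 (mod 23), so λ ≡ 4.
  x = λ² - 11 - 15 = 16 - 26 ≡ 13; y = λ·(11 - 13) - 8 ≡ 7. → (13, 7)
4P: (13, 7) + (15, 1). λ = (1 - 7)/(15 - 13) ≡ 17/2 mod 23. 2⁻¹ ≡ 12 (mod 23), so λ ≡ 20.
  x = λ² - 13 - 15 = 400 - 28 ≡ 4; y = λ·(13 - 4) - 7 ≡ 12. → (4, 12)
5P: (4, 12) + (15, 1). λ = (1 - 12)/(15 - 4) ≡ 12/11 mod 23. 11⁻¹ ≡ 21 (mod 23), so λ ≡ 22.
  x = λ² - 4 - 15 = 484 - 19 ≡ 5; y = λ·(4 - 5) - 12 ≡ 12. → (5, 12)
6P: (5, 12) + (15, 1). λ = (1 - 12)/(15 - 5) ≡ 12/10 mod 23. 10⁻¹ ≡ 7 (mod 23), so λ ≡ 15.
  x = λ² - 5 - 15 = 225 - 20 ≡ 21; y = λ·(5 - 21) - 12 ≡ 1. → (21, 1)
7P: (21, 1) + (15, 1). λ = (1 - 1)/(15 - 21) ≡ 0/17 mod 23. 17⁻¹ ≡ 19 (mod 23) since 17·19 = 323 ≡ 1, so λ ≡ 0.
  x = λ² - 21 - 15 = 0 - 36 ≡ 10; y = λ·(21 - 10) - 1 ≡ 22. → (10, 22)
8P: (10, 22) + (15, 1). λ = (1 - 22)/(15 - 10) ≡ 2/5 mod 23. 5⁻¹ ≡ 14 (mod 23), so λ ≡ 5.
  x = λ² - 10 - 15 = 25 - 25 ≡ 0; y = λ·(10 - 0) - 22 ≡ 5. → (0, 5)

(0, 5)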